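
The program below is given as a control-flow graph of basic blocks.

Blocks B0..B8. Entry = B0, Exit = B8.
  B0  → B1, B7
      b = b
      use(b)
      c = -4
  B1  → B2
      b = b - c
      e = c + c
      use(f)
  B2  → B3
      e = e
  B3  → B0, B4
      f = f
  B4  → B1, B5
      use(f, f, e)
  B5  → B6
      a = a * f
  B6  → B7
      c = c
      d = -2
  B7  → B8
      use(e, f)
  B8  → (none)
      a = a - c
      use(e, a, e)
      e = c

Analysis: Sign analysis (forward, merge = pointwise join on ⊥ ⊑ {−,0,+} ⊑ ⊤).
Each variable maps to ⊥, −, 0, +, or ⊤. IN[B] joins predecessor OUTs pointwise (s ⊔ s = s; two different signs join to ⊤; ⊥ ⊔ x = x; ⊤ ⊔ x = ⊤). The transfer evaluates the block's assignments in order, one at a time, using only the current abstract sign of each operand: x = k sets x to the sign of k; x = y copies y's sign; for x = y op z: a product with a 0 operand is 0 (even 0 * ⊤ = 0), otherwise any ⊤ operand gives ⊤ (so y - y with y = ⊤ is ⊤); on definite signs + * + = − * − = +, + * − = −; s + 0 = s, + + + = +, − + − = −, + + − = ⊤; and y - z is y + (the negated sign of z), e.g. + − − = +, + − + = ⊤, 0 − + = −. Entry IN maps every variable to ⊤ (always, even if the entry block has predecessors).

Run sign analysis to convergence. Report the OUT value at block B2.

Answer: {a: ⊤, b: ⊤, c: -, d: ⊤, e: -, f: ⊤}

Working:
Fixpoint table:
  B0: | IN=(all ⊤) | OUT={c:-; rest ⊤}
  B1: | IN={c:-; rest ⊤} | OUT={c:-, e:-; rest ⊤}
  B2: | IN={c:-, e:-; rest ⊤} | OUT={c:-, e:-; rest ⊤}
  B3: | IN={c:-, e:-; rest ⊤} | OUT={c:-, e:-; rest ⊤}
  B4: | IN={c:-, e:-; rest ⊤} | OUT={c:-, e:-; rest ⊤}
  B5: | IN={c:-, e:-; rest ⊤} | OUT={c:-, e:-; rest ⊤}
  B6: | IN={c:-, e:-; rest ⊤} | OUT={c:-, d:-, e:-; rest ⊤}
  B7: | IN={c:-; rest ⊤} | OUT={c:-; rest ⊤}
  B8: | IN={c:-; rest ⊤} | OUT={c:-, e:-; rest ⊤}

Merge at B2: IN[B2] = OUT[B1] = {a: ⊤, b: ⊤, c: -, d: ⊤, e: -, f: ⊤}
Applying B2's transfer function to that IN value gives OUT[B2] (row B2 above).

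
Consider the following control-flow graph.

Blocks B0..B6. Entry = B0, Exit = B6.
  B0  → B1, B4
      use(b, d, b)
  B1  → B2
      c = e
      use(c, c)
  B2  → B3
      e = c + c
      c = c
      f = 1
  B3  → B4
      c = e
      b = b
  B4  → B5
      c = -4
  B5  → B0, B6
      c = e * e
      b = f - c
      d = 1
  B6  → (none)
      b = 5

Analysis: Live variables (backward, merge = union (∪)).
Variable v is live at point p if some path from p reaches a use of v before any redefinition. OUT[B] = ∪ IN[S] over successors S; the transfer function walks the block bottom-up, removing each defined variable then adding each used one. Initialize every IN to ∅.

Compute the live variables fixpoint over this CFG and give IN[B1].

Converged values:
  B0:  IN={b, d, e, f}  OUT={b, e, f}
  B1:  IN={b, e}  OUT={b, c}
  B2:  IN={b, c}  OUT={b, e, f}
  B3:  IN={b, e, f}  OUT={e, f}
  B4:  IN={e, f}  OUT={e, f}
  B5:  IN={e, f}  OUT={b, d, e, f}
  B6:  IN={}  OUT={}

Merge at B1: OUT[B1] = IN[B2] = {b, c}
Applying B1's transfer function to that OUT value gives IN[B1] (row B1 above).

Answer: {b, e}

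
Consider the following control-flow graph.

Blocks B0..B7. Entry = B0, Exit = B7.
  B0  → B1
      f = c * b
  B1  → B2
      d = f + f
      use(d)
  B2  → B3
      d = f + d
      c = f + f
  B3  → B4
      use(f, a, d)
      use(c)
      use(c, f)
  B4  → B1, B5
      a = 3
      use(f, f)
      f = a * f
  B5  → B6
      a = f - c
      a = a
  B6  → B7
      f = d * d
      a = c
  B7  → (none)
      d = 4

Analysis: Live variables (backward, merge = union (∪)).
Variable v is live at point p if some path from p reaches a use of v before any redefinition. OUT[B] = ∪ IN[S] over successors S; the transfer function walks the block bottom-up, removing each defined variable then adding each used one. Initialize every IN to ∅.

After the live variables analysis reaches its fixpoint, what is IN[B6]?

Answer: {c, d}

Working:
Fixpoint table:
  B0: | IN={a, b, c} | OUT={a, f}
  B1: | IN={a, f} | OUT={a, d, f}
  B2: | IN={a, d, f} | OUT={a, c, d, f}
  B3: | IN={a, c, d, f} | OUT={c, d, f}
  B4: | IN={c, d, f} | OUT={a, c, d, f}
  B5: | IN={c, d, f} | OUT={c, d}
  B6: | IN={c, d} | OUT={}
  B7: | IN={} | OUT={}

Merge at B6: OUT[B6] = IN[B7] = {}
Applying B6's transfer function to that OUT value gives IN[B6] (row B6 above).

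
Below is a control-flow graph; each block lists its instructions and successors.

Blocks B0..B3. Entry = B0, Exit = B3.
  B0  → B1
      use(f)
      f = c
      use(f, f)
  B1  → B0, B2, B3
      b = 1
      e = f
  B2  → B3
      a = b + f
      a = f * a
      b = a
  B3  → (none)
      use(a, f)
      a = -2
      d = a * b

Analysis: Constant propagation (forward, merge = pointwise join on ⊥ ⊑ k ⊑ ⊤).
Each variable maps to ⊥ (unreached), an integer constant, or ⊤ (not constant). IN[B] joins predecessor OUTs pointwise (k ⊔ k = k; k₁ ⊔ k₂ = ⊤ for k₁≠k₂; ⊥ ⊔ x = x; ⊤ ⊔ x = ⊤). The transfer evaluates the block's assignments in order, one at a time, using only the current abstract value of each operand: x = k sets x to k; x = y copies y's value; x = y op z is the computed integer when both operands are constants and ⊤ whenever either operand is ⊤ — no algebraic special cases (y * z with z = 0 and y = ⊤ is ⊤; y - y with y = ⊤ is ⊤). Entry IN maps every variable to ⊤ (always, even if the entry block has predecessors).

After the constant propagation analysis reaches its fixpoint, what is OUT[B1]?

Answer: {a: ⊤, b: 1, c: ⊤, d: ⊤, e: ⊤, f: ⊤}

Working:
Converged values:
  B0:  IN=(all ⊤)  OUT=(all ⊤)
  B1:  IN=(all ⊤)  OUT={b:1; rest ⊤}
  B2:  IN={b:1; rest ⊤}  OUT=(all ⊤)
  B3:  IN=(all ⊤)  OUT={a:-2; rest ⊤}

Merge at B1: IN[B1] = OUT[B0] = {a: ⊤, b: ⊤, c: ⊤, d: ⊤, e: ⊤, f: ⊤}
Applying B1's transfer function to that IN value gives OUT[B1] (row B1 above).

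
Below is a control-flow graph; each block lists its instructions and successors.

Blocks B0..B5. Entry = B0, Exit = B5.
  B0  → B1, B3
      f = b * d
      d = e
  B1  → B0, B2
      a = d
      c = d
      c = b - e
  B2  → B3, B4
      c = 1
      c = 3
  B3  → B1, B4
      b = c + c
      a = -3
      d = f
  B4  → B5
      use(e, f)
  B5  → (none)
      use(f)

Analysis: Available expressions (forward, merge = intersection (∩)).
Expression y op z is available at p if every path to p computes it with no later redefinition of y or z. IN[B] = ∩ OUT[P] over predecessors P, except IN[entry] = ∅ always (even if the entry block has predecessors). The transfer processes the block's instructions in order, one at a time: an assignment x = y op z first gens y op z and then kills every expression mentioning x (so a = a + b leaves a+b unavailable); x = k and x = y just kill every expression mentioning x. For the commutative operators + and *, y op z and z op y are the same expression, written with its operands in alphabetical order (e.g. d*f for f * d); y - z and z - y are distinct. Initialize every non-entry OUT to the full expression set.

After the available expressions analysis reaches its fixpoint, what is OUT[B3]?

Per-block solution:
  B0:  IN={}  OUT={}
  B1:  IN={}  OUT={b-e}
  B2:  IN={b-e}  OUT={b-e}
  B3:  IN={}  OUT={c+c}
  B4:  IN={}  OUT={}
  B5:  IN={}  OUT={}

Merge at B3: IN[B3] = OUT[B0] ∩ OUT[B2] = {}
Applying B3's transfer function to that IN value gives OUT[B3] (row B3 above).

Answer: {c+c}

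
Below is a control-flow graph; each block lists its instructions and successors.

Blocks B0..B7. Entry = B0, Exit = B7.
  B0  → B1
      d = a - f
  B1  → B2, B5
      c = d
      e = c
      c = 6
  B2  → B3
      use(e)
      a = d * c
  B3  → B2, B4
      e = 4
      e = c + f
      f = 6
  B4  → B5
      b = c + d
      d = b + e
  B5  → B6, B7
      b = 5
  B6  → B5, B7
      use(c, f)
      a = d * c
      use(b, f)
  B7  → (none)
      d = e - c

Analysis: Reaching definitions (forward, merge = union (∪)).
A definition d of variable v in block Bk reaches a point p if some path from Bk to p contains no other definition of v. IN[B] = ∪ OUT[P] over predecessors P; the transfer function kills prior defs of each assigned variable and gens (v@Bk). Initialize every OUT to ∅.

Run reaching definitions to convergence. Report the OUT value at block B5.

Fixpoint table:
  B0:  IN={}  OUT={d@B0}
  B1:  IN={d@B0}  OUT={c@B1, d@B0, e@B1}
  B2:  IN={a@B2, c@B1, d@B0, e@B1, e@B3, f@B3}  OUT={a@B2, c@B1, d@B0, e@B1, e@B3, f@B3}
  B3:  IN={a@B2, c@B1, d@B0, e@B1, e@B3, f@B3}  OUT={a@B2, c@B1, d@B0, e@B3, f@B3}
  B4:  IN={a@B2, c@B1, d@B0, e@B3, f@B3}  OUT={a@B2, b@B4, c@B1, d@B4, e@B3, f@B3}
  B5:  IN={a@B2, a@B6, b@B4, b@B5, c@B1, d@B0, d@B4, e@B1, e@B3, f@B3}  OUT={a@B2, a@B6, b@B5, c@B1, d@B0, d@B4, e@B1, e@B3, f@B3}
  B6:  IN={a@B2, a@B6, b@B5, c@B1, d@B0, d@B4, e@B1, e@B3, f@B3}  OUT={a@B6, b@B5, c@B1, d@B0, d@B4, e@B1, e@B3, f@B3}
  B7:  IN={a@B2, a@B6, b@B5, c@B1, d@B0, d@B4, e@B1, e@B3, f@B3}  OUT={a@B2, a@B6, b@B5, c@B1, d@B7, e@B1, e@B3, f@B3}

Merge at B5: IN[B5] = OUT[B1] ⊔ OUT[B4] ⊔ OUT[B6] = {a@B2, a@B6, b@B4, b@B5, c@B1, d@B0, d@B4, e@B1, e@B3, f@B3}
Applying B5's transfer function to that IN value gives OUT[B5] (row B5 above).

Answer: {a@B2, a@B6, b@B5, c@B1, d@B0, d@B4, e@B1, e@B3, f@B3}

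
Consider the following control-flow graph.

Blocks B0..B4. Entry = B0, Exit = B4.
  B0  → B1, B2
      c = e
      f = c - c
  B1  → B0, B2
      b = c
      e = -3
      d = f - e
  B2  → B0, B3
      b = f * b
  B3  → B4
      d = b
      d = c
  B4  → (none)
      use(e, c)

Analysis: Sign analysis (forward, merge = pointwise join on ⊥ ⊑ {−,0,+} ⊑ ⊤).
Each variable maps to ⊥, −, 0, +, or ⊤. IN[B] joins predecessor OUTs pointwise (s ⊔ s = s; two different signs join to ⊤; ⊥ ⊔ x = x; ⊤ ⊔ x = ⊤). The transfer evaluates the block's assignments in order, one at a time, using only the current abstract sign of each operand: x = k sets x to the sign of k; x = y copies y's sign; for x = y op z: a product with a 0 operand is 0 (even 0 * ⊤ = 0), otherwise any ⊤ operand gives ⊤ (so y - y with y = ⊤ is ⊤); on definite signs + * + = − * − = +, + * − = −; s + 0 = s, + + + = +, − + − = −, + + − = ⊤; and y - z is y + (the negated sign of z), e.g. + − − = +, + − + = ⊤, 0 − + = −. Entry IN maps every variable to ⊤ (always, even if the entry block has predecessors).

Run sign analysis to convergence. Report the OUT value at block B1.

Fixpoint table:
  B0:   IN=(all ⊤)   OUT=(all ⊤)
  B1:   IN=(all ⊤)   OUT={e:-; rest ⊤}
  B2:   IN=(all ⊤)   OUT=(all ⊤)
  B3:   IN=(all ⊤)   OUT=(all ⊤)
  B4:   IN=(all ⊤)   OUT=(all ⊤)

Merge at B1: IN[B1] = OUT[B0] = {a: ⊤, b: ⊤, c: ⊤, d: ⊤, e: ⊤, f: ⊤}
Applying B1's transfer function to that IN value gives OUT[B1] (row B1 above).

Answer: {a: ⊤, b: ⊤, c: ⊤, d: ⊤, e: -, f: ⊤}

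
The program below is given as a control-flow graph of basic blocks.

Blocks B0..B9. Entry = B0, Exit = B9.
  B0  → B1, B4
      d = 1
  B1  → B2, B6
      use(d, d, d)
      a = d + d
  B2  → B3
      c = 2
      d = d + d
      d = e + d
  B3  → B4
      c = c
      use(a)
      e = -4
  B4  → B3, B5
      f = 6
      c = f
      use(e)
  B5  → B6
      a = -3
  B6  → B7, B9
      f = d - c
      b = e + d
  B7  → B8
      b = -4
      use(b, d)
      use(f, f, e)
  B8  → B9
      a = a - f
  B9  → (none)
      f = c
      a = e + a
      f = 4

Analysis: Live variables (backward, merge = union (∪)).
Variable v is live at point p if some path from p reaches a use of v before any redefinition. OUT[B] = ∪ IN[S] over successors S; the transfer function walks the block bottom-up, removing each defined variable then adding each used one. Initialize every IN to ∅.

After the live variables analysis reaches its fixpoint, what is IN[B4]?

Answer: {a, d, e}

Working:
Per-block solution:
  B0: | IN={a, c, e} | OUT={a, c, d, e}
  B1: | IN={c, d, e} | OUT={a, c, d, e}
  B2: | IN={a, d, e} | OUT={a, c, d}
  B3: | IN={a, c, d} | OUT={a, d, e}
  B4: | IN={a, d, e} | OUT={a, c, d, e}
  B5: | IN={c, d, e} | OUT={a, c, d, e}
  B6: | IN={a, c, d, e} | OUT={a, c, d, e, f}
  B7: | IN={a, c, d, e, f} | OUT={a, c, e, f}
  B8: | IN={a, c, e, f} | OUT={a, c, e}
  B9: | IN={a, c, e} | OUT={}

Merge at B4: OUT[B4] = IN[B3] ⊔ IN[B5] = {a, c, d, e}
Applying B4's transfer function to that OUT value gives IN[B4] (row B4 above).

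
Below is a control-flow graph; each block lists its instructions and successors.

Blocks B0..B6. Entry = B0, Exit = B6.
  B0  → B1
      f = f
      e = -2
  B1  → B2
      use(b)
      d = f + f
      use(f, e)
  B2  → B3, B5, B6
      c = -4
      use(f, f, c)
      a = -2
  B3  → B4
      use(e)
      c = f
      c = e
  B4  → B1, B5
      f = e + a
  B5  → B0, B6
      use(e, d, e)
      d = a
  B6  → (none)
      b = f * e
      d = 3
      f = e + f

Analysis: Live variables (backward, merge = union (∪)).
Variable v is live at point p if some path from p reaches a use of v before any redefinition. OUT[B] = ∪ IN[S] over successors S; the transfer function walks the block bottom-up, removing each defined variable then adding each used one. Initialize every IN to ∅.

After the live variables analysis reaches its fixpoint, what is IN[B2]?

Converged values:
  B0:   IN={b, f}   OUT={b, e, f}
  B1:   IN={b, e, f}   OUT={b, d, e, f}
  B2:   IN={b, d, e, f}   OUT={a, b, d, e, f}
  B3:   IN={a, b, d, e, f}   OUT={a, b, d, e}
  B4:   IN={a, b, d, e}   OUT={a, b, d, e, f}
  B5:   IN={a, b, d, e, f}   OUT={b, e, f}
  B6:   IN={e, f}   OUT={}

Merge at B2: OUT[B2] = IN[B3] ⊔ IN[B5] ⊔ IN[B6] = {a, b, d, e, f}
Applying B2's transfer function to that OUT value gives IN[B2] (row B2 above).

Answer: {b, d, e, f}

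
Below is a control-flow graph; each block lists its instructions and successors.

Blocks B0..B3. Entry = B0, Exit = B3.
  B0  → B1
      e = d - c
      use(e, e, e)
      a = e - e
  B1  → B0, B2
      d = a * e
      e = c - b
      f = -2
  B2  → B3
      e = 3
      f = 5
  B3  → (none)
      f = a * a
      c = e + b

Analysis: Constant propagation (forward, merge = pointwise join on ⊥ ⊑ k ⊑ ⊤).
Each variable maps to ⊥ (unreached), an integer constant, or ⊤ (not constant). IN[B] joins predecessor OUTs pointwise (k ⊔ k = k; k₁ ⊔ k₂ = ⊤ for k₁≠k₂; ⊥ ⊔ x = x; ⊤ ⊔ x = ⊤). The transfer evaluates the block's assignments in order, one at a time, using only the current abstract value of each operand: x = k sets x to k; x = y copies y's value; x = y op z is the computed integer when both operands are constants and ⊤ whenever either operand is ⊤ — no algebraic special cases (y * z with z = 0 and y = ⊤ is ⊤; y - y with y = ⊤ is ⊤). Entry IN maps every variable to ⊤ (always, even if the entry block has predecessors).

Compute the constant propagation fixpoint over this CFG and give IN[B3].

Answer: {a: ⊤, b: ⊤, c: ⊤, d: ⊤, e: 3, f: 5}

Trace:
Per-block solution:
  B0:   IN=(all ⊤)   OUT=(all ⊤)
  B1:   IN=(all ⊤)   OUT={f:-2; rest ⊤}
  B2:   IN={f:-2; rest ⊤}   OUT={e:3, f:5; rest ⊤}
  B3:   IN={e:3, f:5; rest ⊤}   OUT={e:3; rest ⊤}

Merge at B3: IN[B3] = OUT[B2] = {a: ⊤, b: ⊤, c: ⊤, d: ⊤, e: 3, f: 5}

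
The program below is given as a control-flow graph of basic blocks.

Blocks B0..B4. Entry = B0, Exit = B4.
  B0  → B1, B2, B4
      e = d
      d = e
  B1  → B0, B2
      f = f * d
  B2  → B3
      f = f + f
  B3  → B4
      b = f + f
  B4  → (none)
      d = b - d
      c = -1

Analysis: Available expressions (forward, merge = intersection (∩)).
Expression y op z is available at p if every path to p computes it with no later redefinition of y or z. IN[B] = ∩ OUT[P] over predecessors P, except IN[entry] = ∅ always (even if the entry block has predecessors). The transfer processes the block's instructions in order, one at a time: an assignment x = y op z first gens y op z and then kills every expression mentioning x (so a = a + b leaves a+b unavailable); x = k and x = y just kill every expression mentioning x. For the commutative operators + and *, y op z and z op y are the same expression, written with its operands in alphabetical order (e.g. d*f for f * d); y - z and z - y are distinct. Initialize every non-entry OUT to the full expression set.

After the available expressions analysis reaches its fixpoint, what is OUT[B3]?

Answer: {f+f}

Derivation:
Fixpoint table:
  B0:   IN={}   OUT={}
  B1:   IN={}   OUT={}
  B2:   IN={}   OUT={}
  B3:   IN={}   OUT={f+f}
  B4:   IN={}   OUT={}

Merge at B3: IN[B3] = OUT[B2] = {}
Applying B3's transfer function to that IN value gives OUT[B3] (row B3 above).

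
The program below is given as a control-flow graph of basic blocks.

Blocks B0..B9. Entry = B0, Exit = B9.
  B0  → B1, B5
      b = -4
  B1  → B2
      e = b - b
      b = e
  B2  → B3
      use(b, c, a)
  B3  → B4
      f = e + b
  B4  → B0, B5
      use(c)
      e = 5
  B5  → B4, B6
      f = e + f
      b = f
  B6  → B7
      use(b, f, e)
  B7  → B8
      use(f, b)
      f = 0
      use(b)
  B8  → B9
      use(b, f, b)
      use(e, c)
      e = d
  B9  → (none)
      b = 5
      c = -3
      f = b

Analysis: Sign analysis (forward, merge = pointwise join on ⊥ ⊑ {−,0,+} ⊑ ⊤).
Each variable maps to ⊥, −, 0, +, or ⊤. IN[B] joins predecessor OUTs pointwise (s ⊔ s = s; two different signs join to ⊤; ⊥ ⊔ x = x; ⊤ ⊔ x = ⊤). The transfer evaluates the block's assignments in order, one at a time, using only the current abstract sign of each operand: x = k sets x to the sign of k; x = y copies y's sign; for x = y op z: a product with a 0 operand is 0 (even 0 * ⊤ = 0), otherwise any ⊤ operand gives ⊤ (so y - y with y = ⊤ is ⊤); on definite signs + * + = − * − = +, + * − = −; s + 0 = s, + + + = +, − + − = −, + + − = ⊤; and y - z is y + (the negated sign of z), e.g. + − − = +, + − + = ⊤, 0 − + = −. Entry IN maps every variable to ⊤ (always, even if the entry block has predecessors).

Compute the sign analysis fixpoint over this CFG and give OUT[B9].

Answer: {a: ⊤, b: +, c: -, d: ⊤, e: ⊤, f: +}

Trace:
Fixpoint table:
  B0: | IN=(all ⊤) | OUT={b:-; rest ⊤}
  B1: | IN={b:-; rest ⊤} | OUT=(all ⊤)
  B2: | IN=(all ⊤) | OUT=(all ⊤)
  B3: | IN=(all ⊤) | OUT=(all ⊤)
  B4: | IN=(all ⊤) | OUT={e:+; rest ⊤}
  B5: | IN=(all ⊤) | OUT=(all ⊤)
  B6: | IN=(all ⊤) | OUT=(all ⊤)
  B7: | IN=(all ⊤) | OUT={f:0; rest ⊤}
  B8: | IN={f:0; rest ⊤} | OUT={f:0; rest ⊤}
  B9: | IN={f:0; rest ⊤} | OUT={b:+, c:-, f:+; rest ⊤}

Merge at B9: IN[B9] = OUT[B8] = {a: ⊤, b: ⊤, c: ⊤, d: ⊤, e: ⊤, f: 0}
Applying B9's transfer function to that IN value gives OUT[B9] (row B9 above).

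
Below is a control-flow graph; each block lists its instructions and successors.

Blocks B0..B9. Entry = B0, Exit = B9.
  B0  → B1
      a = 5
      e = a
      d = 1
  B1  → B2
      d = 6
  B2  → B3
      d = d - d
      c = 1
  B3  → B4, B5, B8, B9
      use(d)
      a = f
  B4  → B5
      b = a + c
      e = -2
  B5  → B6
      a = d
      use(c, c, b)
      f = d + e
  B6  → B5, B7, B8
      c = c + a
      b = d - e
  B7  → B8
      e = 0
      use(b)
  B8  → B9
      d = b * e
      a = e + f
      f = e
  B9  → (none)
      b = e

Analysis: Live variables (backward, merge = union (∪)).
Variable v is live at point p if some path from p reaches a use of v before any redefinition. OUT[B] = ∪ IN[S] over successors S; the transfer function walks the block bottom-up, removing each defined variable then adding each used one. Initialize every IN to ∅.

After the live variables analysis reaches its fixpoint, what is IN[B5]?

Fixpoint table:
  B0: | IN={b, f} | OUT={b, e, f}
  B1: | IN={b, e, f} | OUT={b, d, e, f}
  B2: | IN={b, d, e, f} | OUT={b, c, d, e, f}
  B3: | IN={b, c, d, e, f} | OUT={a, b, c, d, e, f}
  B4: | IN={a, c, d} | OUT={b, c, d, e}
  B5: | IN={b, c, d, e} | OUT={a, c, d, e, f}
  B6: | IN={a, c, d, e, f} | OUT={b, c, d, e, f}
  B7: | IN={b, f} | OUT={b, e, f}
  B8: | IN={b, e, f} | OUT={e}
  B9: | IN={e} | OUT={}

Merge at B5: OUT[B5] = IN[B6] = {a, c, d, e, f}
Applying B5's transfer function to that OUT value gives IN[B5] (row B5 above).

Answer: {b, c, d, e}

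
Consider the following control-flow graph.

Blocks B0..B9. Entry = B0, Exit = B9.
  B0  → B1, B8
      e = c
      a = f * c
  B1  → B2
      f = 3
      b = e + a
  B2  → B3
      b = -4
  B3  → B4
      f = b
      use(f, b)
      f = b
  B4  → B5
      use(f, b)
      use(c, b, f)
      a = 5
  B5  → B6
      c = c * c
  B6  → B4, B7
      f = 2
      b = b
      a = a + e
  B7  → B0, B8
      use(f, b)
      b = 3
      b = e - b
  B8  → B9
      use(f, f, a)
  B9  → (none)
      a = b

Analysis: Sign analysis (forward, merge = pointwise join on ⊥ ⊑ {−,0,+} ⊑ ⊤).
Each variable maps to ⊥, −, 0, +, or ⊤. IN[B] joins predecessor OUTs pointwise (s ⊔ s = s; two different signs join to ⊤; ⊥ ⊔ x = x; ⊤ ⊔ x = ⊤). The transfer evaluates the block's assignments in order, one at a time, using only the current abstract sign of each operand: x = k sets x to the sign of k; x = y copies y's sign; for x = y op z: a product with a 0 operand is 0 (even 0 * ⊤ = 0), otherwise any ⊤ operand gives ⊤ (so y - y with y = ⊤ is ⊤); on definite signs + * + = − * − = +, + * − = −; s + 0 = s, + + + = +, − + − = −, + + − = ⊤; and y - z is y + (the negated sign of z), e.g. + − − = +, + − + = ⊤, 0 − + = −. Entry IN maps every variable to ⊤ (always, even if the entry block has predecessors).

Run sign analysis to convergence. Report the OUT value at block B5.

Converged values:
  B0:  IN=(all ⊤)  OUT=(all ⊤)
  B1:  IN=(all ⊤)  OUT={f:+; rest ⊤}
  B2:  IN={f:+; rest ⊤}  OUT={b:-, f:+; rest ⊤}
  B3:  IN={b:-, f:+; rest ⊤}  OUT={b:-, f:-; rest ⊤}
  B4:  IN={b:-; rest ⊤}  OUT={a:+, b:-; rest ⊤}
  B5:  IN={a:+, b:-; rest ⊤}  OUT={a:+, b:-; rest ⊤}
  B6:  IN={a:+, b:-; rest ⊤}  OUT={b:-, f:+; rest ⊤}
  B7:  IN={b:-, f:+; rest ⊤}  OUT={f:+; rest ⊤}
  B8:  IN=(all ⊤)  OUT=(all ⊤)
  B9:  IN=(all ⊤)  OUT=(all ⊤)

Merge at B5: IN[B5] = OUT[B4] = {a: +, b: -, c: ⊤, d: ⊤, e: ⊤, f: ⊤}
Applying B5's transfer function to that IN value gives OUT[B5] (row B5 above).

Answer: {a: +, b: -, c: ⊤, d: ⊤, e: ⊤, f: ⊤}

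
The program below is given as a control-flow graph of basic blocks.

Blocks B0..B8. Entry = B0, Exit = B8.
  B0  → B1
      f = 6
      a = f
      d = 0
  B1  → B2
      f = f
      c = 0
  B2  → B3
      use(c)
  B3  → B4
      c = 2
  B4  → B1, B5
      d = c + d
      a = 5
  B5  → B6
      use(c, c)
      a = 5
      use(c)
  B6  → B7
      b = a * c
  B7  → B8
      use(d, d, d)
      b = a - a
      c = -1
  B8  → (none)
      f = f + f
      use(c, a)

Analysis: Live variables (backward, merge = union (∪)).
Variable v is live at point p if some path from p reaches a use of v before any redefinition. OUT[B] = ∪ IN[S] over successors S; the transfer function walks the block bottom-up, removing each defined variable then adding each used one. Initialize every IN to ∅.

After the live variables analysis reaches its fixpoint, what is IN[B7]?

Per-block solution:
  B0: | IN={} | OUT={d, f}
  B1: | IN={d, f} | OUT={c, d, f}
  B2: | IN={c, d, f} | OUT={d, f}
  B3: | IN={d, f} | OUT={c, d, f}
  B4: | IN={c, d, f} | OUT={c, d, f}
  B5: | IN={c, d, f} | OUT={a, c, d, f}
  B6: | IN={a, c, d, f} | OUT={a, d, f}
  B7: | IN={a, d, f} | OUT={a, c, f}
  B8: | IN={a, c, f} | OUT={}

Merge at B7: OUT[B7] = IN[B8] = {a, c, f}
Applying B7's transfer function to that OUT value gives IN[B7] (row B7 above).

Answer: {a, d, f}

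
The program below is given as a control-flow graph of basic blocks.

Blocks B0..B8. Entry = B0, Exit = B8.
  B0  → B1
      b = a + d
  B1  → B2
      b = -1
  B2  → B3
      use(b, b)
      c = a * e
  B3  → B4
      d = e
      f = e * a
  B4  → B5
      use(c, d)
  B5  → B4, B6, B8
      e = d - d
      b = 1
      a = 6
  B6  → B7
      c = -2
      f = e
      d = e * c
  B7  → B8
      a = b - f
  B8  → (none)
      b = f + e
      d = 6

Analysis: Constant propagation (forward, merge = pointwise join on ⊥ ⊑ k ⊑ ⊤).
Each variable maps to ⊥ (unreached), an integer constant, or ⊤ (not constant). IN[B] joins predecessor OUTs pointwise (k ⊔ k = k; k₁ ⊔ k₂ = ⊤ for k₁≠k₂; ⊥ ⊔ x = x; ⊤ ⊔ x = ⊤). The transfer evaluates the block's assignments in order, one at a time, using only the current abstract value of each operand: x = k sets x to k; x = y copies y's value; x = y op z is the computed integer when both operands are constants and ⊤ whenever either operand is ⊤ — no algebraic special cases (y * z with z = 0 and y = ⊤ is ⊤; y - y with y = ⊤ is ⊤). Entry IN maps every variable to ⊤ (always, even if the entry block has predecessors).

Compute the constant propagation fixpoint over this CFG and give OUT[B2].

Fixpoint table:
  B0:  IN=(all ⊤)  OUT=(all ⊤)
  B1:  IN=(all ⊤)  OUT={b:-1; rest ⊤}
  B2:  IN={b:-1; rest ⊤}  OUT={b:-1; rest ⊤}
  B3:  IN={b:-1; rest ⊤}  OUT={b:-1; rest ⊤}
  B4:  IN=(all ⊤)  OUT=(all ⊤)
  B5:  IN=(all ⊤)  OUT={a:6, b:1; rest ⊤}
  B6:  IN={a:6, b:1; rest ⊤}  OUT={a:6, b:1, c:-2; rest ⊤}
  B7:  IN={a:6, b:1, c:-2; rest ⊤}  OUT={b:1, c:-2; rest ⊤}
  B8:  IN={b:1; rest ⊤}  OUT={d:6; rest ⊤}

Merge at B2: IN[B2] = OUT[B1] = {a: ⊤, b: -1, c: ⊤, d: ⊤, e: ⊤, f: ⊤}
Applying B2's transfer function to that IN value gives OUT[B2] (row B2 above).

Answer: {a: ⊤, b: -1, c: ⊤, d: ⊤, e: ⊤, f: ⊤}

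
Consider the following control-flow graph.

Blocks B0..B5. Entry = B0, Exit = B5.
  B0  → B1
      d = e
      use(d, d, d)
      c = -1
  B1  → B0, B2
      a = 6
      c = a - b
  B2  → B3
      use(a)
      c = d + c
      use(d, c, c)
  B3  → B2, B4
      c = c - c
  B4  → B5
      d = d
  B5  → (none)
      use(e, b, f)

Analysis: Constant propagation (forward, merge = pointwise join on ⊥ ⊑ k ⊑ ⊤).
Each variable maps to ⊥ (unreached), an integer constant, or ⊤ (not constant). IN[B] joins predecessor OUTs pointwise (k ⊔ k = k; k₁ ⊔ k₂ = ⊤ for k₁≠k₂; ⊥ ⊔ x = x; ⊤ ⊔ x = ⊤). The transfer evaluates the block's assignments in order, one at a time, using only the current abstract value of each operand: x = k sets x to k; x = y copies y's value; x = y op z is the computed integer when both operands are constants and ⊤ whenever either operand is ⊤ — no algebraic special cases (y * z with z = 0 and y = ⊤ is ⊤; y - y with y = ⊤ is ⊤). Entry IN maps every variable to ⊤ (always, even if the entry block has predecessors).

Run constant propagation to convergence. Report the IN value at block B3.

Per-block solution:
  B0: | IN=(all ⊤) | OUT={c:-1; rest ⊤}
  B1: | IN={c:-1; rest ⊤} | OUT={a:6; rest ⊤}
  B2: | IN={a:6; rest ⊤} | OUT={a:6; rest ⊤}
  B3: | IN={a:6; rest ⊤} | OUT={a:6; rest ⊤}
  B4: | IN={a:6; rest ⊤} | OUT={a:6; rest ⊤}
  B5: | IN={a:6; rest ⊤} | OUT={a:6; rest ⊤}

Merge at B3: IN[B3] = OUT[B2] = {a: 6, b: ⊤, c: ⊤, d: ⊤, e: ⊤, f: ⊤}

Answer: {a: 6, b: ⊤, c: ⊤, d: ⊤, e: ⊤, f: ⊤}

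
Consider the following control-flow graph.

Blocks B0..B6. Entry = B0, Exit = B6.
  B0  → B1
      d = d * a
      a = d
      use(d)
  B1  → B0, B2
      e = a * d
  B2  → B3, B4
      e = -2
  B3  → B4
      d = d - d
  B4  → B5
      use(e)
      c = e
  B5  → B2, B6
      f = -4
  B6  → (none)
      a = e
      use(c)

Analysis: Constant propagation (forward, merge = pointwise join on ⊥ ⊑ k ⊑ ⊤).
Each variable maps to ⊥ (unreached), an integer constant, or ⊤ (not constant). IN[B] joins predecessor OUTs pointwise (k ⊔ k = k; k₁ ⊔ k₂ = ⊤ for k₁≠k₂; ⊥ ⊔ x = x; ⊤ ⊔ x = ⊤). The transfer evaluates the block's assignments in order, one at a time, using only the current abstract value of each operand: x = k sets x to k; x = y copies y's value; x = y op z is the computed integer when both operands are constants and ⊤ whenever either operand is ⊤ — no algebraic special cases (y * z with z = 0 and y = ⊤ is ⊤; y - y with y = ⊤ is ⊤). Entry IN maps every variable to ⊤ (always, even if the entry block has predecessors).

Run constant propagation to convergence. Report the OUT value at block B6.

Answer: {a: -2, b: ⊤, c: -2, d: ⊤, e: -2, f: -4}

Trace:
Fixpoint table:
  B0: | IN=(all ⊤) | OUT=(all ⊤)
  B1: | IN=(all ⊤) | OUT=(all ⊤)
  B2: | IN=(all ⊤) | OUT={e:-2; rest ⊤}
  B3: | IN={e:-2; rest ⊤} | OUT={e:-2; rest ⊤}
  B4: | IN={e:-2; rest ⊤} | OUT={c:-2, e:-2; rest ⊤}
  B5: | IN={c:-2, e:-2; rest ⊤} | OUT={c:-2, e:-2, f:-4; rest ⊤}
  B6: | IN={c:-2, e:-2, f:-4; rest ⊤} | OUT={a:-2, c:-2, e:-2, f:-4; rest ⊤}

Merge at B6: IN[B6] = OUT[B5] = {a: ⊤, b: ⊤, c: -2, d: ⊤, e: -2, f: -4}
Applying B6's transfer function to that IN value gives OUT[B6] (row B6 above).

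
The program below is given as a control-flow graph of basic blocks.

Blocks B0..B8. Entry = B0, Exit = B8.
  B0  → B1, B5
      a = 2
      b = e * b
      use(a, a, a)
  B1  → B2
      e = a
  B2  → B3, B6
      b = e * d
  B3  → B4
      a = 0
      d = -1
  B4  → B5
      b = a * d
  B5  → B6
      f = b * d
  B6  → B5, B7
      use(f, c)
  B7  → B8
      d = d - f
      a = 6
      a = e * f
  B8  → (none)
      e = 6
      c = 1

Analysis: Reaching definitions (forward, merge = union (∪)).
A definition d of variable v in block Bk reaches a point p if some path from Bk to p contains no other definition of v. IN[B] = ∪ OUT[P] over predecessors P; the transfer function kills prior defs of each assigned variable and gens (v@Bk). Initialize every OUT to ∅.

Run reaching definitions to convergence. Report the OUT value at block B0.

Fixpoint table:
  B0: | IN={} | OUT={a@B0, b@B0}
  B1: | IN={a@B0, b@B0} | OUT={a@B0, b@B0, e@B1}
  B2: | IN={a@B0, b@B0, e@B1} | OUT={a@B0, b@B2, e@B1}
  B3: | IN={a@B0, b@B2, e@B1} | OUT={a@B3, b@B2, d@B3, e@B1}
  B4: | IN={a@B3, b@B2, d@B3, e@B1} | OUT={a@B3, b@B4, d@B3, e@B1}
  B5: | IN={a@B0, a@B3, b@B0, b@B2, b@B4, d@B3, e@B1, f@B5} | OUT={a@B0, a@B3, b@B0, b@B2, b@B4, d@B3, e@B1, f@B5}
  B6: | IN={a@B0, a@B3, b@B0, b@B2, b@B4, d@B3, e@B1, f@B5} | OUT={a@B0, a@B3, b@B0, b@B2, b@B4, d@B3, e@B1, f@B5}
  B7: | IN={a@B0, a@B3, b@B0, b@B2, b@B4, d@B3, e@B1, f@B5} | OUT={a@B7, b@B0, b@B2, b@B4, d@B7, e@B1, f@B5}
  B8: | IN={a@B7, b@B0, b@B2, b@B4, d@B7, e@B1, f@B5} | OUT={a@B7, b@B0, b@B2, b@B4, c@B8, d@B7, e@B8, f@B5}

B0 is the boundary node: IN[B0] = {}
Applying B0's transfer function to that IN value gives OUT[B0] (row B0 above).

Answer: {a@B0, b@B0}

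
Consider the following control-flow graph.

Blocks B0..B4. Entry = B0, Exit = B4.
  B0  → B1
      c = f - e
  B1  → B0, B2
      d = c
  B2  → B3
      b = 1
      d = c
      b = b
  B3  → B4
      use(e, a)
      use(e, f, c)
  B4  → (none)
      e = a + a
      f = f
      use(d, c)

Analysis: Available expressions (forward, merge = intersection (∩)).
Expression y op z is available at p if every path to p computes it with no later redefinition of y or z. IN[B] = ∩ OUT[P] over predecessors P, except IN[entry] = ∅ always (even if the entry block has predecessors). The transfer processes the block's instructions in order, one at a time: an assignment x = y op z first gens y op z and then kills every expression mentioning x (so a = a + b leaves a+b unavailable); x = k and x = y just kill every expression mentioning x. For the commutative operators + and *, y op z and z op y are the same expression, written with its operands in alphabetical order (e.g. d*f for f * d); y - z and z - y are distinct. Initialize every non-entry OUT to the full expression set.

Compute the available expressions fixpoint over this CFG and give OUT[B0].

Per-block solution:
  B0:  IN={}  OUT={f-e}
  B1:  IN={f-e}  OUT={f-e}
  B2:  IN={f-e}  OUT={f-e}
  B3:  IN={f-e}  OUT={f-e}
  B4:  IN={f-e}  OUT={a+a}

Merge at B0 (entry node, so the boundary value {} is joined with the incoming edge(s)): IN[B0] = {} ∩ OUT[B1] = {}
Applying B0's transfer function to that IN value gives OUT[B0] (row B0 above).

Answer: {f-e}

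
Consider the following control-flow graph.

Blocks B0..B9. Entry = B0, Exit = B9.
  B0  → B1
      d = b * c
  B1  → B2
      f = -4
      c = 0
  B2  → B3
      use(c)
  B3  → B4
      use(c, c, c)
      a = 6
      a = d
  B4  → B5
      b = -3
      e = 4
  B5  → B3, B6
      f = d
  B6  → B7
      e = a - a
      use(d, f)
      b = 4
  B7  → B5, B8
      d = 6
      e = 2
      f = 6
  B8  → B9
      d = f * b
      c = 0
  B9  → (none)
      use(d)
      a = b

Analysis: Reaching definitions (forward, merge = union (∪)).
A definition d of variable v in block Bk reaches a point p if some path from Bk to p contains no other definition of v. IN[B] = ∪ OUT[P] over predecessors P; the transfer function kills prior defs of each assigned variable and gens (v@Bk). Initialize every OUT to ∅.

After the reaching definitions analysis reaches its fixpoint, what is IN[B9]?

Answer: {a@B3, b@B6, c@B8, d@B8, e@B7, f@B7}

Working:
Per-block solution:
  B0: | IN={} | OUT={d@B0}
  B1: | IN={d@B0} | OUT={c@B1, d@B0, f@B1}
  B2: | IN={c@B1, d@B0, f@B1} | OUT={c@B1, d@B0, f@B1}
  B3: | IN={a@B3, b@B4, b@B6, c@B1, d@B0, d@B7, e@B4, e@B7, f@B1, f@B5} | OUT={a@B3, b@B4, b@B6, c@B1, d@B0, d@B7, e@B4, e@B7, f@B1, f@B5}
  B4: | IN={a@B3, b@B4, b@B6, c@B1, d@B0, d@B7, e@B4, e@B7, f@B1, f@B5} | OUT={a@B3, b@B4, c@B1, d@B0, d@B7, e@B4, f@B1, f@B5}
  B5: | IN={a@B3, b@B4, b@B6, c@B1, d@B0, d@B7, e@B4, e@B7, f@B1, f@B5, f@B7} | OUT={a@B3, b@B4, b@B6, c@B1, d@B0, d@B7, e@B4, e@B7, f@B5}
  B6: | IN={a@B3, b@B4, b@B6, c@B1, d@B0, d@B7, e@B4, e@B7, f@B5} | OUT={a@B3, b@B6, c@B1, d@B0, d@B7, e@B6, f@B5}
  B7: | IN={a@B3, b@B6, c@B1, d@B0, d@B7, e@B6, f@B5} | OUT={a@B3, b@B6, c@B1, d@B7, e@B7, f@B7}
  B8: | IN={a@B3, b@B6, c@B1, d@B7, e@B7, f@B7} | OUT={a@B3, b@B6, c@B8, d@B8, e@B7, f@B7}
  B9: | IN={a@B3, b@B6, c@B8, d@B8, e@B7, f@B7} | OUT={a@B9, b@B6, c@B8, d@B8, e@B7, f@B7}

Merge at B9: IN[B9] = OUT[B8] = {a@B3, b@B6, c@B8, d@B8, e@B7, f@B7}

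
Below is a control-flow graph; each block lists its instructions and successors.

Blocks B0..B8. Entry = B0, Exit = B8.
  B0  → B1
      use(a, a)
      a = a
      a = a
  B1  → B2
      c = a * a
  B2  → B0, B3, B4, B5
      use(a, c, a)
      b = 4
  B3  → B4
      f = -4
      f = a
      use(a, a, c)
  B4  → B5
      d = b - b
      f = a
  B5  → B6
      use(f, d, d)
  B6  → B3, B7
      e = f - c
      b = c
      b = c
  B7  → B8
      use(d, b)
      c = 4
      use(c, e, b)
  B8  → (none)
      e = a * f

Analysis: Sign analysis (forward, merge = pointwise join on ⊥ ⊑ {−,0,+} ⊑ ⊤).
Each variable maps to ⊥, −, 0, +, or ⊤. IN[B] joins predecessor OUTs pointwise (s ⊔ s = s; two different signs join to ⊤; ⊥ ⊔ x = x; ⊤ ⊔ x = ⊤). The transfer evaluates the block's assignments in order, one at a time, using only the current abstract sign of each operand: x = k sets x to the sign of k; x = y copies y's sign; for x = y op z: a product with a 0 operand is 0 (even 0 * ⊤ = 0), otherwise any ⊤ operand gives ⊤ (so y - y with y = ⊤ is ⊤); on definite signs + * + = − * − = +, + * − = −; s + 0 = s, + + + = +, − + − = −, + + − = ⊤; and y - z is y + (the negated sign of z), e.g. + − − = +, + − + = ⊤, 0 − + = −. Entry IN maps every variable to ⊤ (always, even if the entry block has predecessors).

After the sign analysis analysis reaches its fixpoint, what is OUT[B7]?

Per-block solution:
  B0:  IN=(all ⊤)  OUT=(all ⊤)
  B1:  IN=(all ⊤)  OUT=(all ⊤)
  B2:  IN=(all ⊤)  OUT={b:+; rest ⊤}
  B3:  IN=(all ⊤)  OUT=(all ⊤)
  B4:  IN=(all ⊤)  OUT=(all ⊤)
  B5:  IN=(all ⊤)  OUT=(all ⊤)
  B6:  IN=(all ⊤)  OUT=(all ⊤)
  B7:  IN=(all ⊤)  OUT={c:+; rest ⊤}
  B8:  IN={c:+; rest ⊤}  OUT={c:+; rest ⊤}

Merge at B7: IN[B7] = OUT[B6] = {a: ⊤, b: ⊤, c: ⊤, d: ⊤, e: ⊤, f: ⊤}
Applying B7's transfer function to that IN value gives OUT[B7] (row B7 above).

Answer: {a: ⊤, b: ⊤, c: +, d: ⊤, e: ⊤, f: ⊤}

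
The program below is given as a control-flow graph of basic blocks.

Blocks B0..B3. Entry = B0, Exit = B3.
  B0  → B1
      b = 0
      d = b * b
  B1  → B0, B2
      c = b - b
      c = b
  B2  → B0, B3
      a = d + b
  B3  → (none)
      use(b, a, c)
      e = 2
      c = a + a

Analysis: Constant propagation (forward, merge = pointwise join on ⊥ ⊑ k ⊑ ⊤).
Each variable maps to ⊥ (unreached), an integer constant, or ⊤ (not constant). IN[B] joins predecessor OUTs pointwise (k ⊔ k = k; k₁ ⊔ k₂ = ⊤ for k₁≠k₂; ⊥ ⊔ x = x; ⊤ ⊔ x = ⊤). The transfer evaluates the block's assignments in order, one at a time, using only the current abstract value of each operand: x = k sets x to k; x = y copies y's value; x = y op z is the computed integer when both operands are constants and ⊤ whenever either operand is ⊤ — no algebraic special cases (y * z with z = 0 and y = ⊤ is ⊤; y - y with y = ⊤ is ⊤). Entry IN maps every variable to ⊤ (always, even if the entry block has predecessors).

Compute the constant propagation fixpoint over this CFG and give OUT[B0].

Answer: {a: ⊤, b: 0, c: ⊤, d: 0, e: ⊤, f: ⊤}

Trace:
Fixpoint table:
  B0: | IN=(all ⊤) | OUT={b:0, d:0; rest ⊤}
  B1: | IN={b:0, d:0; rest ⊤} | OUT={b:0, c:0, d:0; rest ⊤}
  B2: | IN={b:0, c:0, d:0; rest ⊤} | OUT={a:0, b:0, c:0, d:0; rest ⊤}
  B3: | IN={a:0, b:0, c:0, d:0; rest ⊤} | OUT={a:0, b:0, c:0, d:0, e:2; rest ⊤}

Merge at B0 (entry node, so the boundary value (all ⊤) is joined with the incoming edge(s)): IN[B0] = (all ⊤) ⊔ OUT[B1] ⊔ OUT[B2] = {a: ⊤, b: ⊤, c: ⊤, d: ⊤, e: ⊤, f: ⊤}
Applying B0's transfer function to that IN value gives OUT[B0] (row B0 above).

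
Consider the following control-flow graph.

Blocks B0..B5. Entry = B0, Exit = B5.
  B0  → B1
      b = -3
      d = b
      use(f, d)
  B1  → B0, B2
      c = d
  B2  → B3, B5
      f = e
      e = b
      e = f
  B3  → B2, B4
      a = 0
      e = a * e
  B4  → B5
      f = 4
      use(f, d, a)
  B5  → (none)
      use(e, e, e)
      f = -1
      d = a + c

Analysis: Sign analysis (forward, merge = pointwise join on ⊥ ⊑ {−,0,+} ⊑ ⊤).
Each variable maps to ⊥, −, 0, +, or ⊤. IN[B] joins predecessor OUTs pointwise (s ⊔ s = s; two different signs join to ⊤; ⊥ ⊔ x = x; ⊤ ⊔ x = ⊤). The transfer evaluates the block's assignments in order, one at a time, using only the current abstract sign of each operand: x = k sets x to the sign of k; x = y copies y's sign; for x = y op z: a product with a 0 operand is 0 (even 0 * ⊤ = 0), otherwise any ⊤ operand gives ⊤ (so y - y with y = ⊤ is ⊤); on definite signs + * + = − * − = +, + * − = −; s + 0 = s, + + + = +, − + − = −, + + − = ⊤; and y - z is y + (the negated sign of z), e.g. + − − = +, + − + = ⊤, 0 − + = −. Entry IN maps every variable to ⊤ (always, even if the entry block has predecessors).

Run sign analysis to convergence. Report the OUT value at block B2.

Answer: {a: ⊤, b: -, c: -, d: -, e: ⊤, f: ⊤}

Working:
Converged values:
  B0: | IN=(all ⊤) | OUT={b:-, d:-; rest ⊤}
  B1: | IN={b:-, d:-; rest ⊤} | OUT={b:-, c:-, d:-; rest ⊤}
  B2: | IN={b:-, c:-, d:-; rest ⊤} | OUT={b:-, c:-, d:-; rest ⊤}
  B3: | IN={b:-, c:-, d:-; rest ⊤} | OUT={a:0, b:-, c:-, d:-, e:0; rest ⊤}
  B4: | IN={a:0, b:-, c:-, d:-, e:0; rest ⊤} | OUT={a:0, b:-, c:-, d:-, e:0, f:+; rest ⊤}
  B5: | IN={b:-, c:-, d:-; rest ⊤} | OUT={b:-, c:-, f:-; rest ⊤}

Merge at B2: IN[B2] = OUT[B1] ⊔ OUT[B3] = {a: ⊤, b: -, c: -, d: -, e: ⊤, f: ⊤}
Applying B2's transfer function to that IN value gives OUT[B2] (row B2 above).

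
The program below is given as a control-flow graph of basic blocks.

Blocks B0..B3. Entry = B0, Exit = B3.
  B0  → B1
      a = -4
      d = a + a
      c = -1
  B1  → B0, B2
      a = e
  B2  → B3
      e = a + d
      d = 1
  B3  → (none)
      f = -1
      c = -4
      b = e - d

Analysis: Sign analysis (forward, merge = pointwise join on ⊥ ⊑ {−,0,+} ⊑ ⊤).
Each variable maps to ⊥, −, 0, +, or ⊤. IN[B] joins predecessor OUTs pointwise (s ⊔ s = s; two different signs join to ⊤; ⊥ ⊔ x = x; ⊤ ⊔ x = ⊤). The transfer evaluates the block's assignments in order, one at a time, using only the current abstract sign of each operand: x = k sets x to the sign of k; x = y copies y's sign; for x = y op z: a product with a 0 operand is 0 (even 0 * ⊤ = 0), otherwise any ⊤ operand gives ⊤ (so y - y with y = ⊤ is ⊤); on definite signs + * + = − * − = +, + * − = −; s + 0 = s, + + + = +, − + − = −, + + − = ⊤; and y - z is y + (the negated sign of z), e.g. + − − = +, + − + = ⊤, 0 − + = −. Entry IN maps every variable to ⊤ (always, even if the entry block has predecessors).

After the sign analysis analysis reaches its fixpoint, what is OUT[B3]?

Answer: {a: ⊤, b: ⊤, c: -, d: +, e: ⊤, f: -}

Working:
Converged values:
  B0:  IN=(all ⊤)  OUT={a:-, c:-, d:-; rest ⊤}
  B1:  IN={a:-, c:-, d:-; rest ⊤}  OUT={c:-, d:-; rest ⊤}
  B2:  IN={c:-, d:-; rest ⊤}  OUT={c:-, d:+; rest ⊤}
  B3:  IN={c:-, d:+; rest ⊤}  OUT={c:-, d:+, f:-; rest ⊤}

Merge at B3: IN[B3] = OUT[B2] = {a: ⊤, b: ⊤, c: -, d: +, e: ⊤, f: ⊤}
Applying B3's transfer function to that IN value gives OUT[B3] (row B3 above).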